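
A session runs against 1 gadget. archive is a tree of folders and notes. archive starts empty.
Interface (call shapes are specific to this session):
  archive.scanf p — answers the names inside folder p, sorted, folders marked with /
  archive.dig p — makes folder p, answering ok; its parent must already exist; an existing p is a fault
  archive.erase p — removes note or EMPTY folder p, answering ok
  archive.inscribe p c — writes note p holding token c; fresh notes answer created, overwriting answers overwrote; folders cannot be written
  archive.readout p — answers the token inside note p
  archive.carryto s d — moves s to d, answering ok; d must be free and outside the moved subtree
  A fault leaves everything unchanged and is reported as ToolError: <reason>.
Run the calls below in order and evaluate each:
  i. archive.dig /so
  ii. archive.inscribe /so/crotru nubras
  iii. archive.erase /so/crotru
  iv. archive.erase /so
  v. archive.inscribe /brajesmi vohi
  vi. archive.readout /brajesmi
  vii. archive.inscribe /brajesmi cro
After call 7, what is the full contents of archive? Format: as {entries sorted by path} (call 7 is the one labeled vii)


Answer: {brajesmi=cro}

Derivation:
! dig(p='/so') -> ok
! inscribe(p='/so/crotru', c='nubras') -> created
! erase(p='/so/crotru') -> ok
! erase(p='/so') -> ok
! inscribe(p='/brajesmi', c='vohi') -> created
! readout(p='/brajesmi') -> vohi
! inscribe(p='/brajesmi', c='cro') -> overwrote


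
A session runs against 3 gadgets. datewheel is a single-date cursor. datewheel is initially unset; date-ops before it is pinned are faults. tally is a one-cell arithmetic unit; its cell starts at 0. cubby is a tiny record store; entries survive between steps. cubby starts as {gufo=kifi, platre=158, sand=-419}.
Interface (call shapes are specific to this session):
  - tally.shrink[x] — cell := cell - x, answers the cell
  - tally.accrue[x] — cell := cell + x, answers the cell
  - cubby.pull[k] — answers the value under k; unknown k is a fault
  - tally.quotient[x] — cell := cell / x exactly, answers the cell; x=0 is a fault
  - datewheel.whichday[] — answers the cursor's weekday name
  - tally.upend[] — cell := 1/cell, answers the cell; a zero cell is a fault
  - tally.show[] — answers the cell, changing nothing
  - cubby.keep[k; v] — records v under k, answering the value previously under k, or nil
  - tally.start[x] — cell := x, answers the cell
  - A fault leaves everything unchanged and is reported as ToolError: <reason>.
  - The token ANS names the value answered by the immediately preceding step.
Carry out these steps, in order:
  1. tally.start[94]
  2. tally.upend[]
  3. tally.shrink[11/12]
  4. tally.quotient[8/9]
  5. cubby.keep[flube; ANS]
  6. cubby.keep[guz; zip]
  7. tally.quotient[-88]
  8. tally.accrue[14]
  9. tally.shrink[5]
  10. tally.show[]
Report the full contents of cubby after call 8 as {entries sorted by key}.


Answer: {flube=-1533/1504, gufo=kifi, guz=zip, platre=158, sand=-419}

Derivation:
I use start passing x: 94, → 94.
Using upend(), — result: 1/94.
I use shrink passing x: 11/12, and observe -511/564.
I invoke quotient passing x: 8/9, yielding -1533/1504.
Invoking keep passing k: flube, v: ANS, and see nil.
I use keep passing k: guz, v: zip, → nil.
Invoking quotient passing x: -88, and see 1533/132352.
I call accrue passing x: 14, — result: 1854461/132352.
I try shrink passing x: 5, yielding 1192701/132352.
Calling show, giving 1192701/132352.


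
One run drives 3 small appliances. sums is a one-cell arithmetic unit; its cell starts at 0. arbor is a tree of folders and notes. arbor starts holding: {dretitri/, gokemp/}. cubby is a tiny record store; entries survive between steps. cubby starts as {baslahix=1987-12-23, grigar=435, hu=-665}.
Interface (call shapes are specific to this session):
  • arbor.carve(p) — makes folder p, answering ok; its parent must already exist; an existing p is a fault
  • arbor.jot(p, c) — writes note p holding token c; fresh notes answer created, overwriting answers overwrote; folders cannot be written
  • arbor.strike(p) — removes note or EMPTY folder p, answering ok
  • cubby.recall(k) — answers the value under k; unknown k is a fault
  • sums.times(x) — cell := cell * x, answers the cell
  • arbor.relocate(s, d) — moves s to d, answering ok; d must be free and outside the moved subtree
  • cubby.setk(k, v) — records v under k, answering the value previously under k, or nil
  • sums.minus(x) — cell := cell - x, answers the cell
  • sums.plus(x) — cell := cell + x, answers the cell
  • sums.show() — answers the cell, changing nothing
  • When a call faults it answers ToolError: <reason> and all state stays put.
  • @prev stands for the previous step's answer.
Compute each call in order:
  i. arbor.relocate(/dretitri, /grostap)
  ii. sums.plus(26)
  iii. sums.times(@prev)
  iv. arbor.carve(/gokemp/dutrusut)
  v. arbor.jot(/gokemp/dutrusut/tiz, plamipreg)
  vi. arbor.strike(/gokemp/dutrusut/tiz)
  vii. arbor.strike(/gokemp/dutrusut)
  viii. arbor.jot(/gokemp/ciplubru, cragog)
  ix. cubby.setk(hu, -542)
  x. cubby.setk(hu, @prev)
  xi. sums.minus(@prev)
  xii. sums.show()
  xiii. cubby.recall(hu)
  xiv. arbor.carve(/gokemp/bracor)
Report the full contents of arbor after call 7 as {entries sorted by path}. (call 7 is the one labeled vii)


Answer: {gokemp/, grostap/}

Derivation:
·→ arbor.relocate(s→/dretitri, d→/grostap)
·← ok
·→ sums.plus(x→26)
·← 26
·→ sums.times(x→@prev)
·← 676
·→ arbor.carve(p→/gokemp/dutrusut)
·← ok
·→ arbor.jot(p→/gokemp/dutrusut/tiz, c→plamipreg)
·← created
·→ arbor.strike(p→/gokemp/dutrusut/tiz)
·← ok
·→ arbor.strike(p→/gokemp/dutrusut)
·← ok
·→ arbor.jot(p→/gokemp/ciplubru, c→cragog)
·← created
·→ cubby.setk(k→hu, v→-542)
·← -665
·→ cubby.setk(k→hu, v→@prev)
·← -542
·→ sums.minus(x→@prev)
·← 1218
·→ sums.show()
·← 1218
·→ cubby.recall(k→hu)
·← -665
·→ arbor.carve(p→/gokemp/bracor)
·← ok


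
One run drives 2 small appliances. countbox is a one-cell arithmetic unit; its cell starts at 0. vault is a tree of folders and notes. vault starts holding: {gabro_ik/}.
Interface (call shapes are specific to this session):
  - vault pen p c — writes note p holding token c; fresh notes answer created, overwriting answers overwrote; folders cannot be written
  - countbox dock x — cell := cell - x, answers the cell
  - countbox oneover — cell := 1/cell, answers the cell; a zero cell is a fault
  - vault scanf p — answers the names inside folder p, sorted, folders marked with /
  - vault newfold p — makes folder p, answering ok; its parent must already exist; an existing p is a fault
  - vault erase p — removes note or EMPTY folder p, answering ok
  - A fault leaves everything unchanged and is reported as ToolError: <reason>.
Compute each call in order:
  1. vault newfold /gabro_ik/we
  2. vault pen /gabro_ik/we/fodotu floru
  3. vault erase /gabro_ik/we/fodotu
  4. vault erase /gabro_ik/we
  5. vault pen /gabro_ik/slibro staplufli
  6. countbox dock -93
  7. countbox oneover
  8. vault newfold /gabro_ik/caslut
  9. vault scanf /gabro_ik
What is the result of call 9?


Answer: [caslut/, slibro]

Derivation:
I run vault newfold(p='/gabro_ik/we'), yielding ok.
Now I run vault pen(p='/gabro_ik/we/fodotu', c='floru'), → created.
Calling vault erase(p='/gabro_ik/we/fodotu'), and see ok.
I run vault erase(p='/gabro_ik/we'), yielding ok.
Using vault pen(p='/gabro_ik/slibro', c='staplufli'), — result: created.
Invoking countbox dock(x='-93'), and see 93.
Calling countbox oneover, — result: 1/93.
Using vault newfold(p='/gabro_ik/caslut'): ok.
I run vault scanf(p='/gabro_ik'), which returns [caslut/, slibro].


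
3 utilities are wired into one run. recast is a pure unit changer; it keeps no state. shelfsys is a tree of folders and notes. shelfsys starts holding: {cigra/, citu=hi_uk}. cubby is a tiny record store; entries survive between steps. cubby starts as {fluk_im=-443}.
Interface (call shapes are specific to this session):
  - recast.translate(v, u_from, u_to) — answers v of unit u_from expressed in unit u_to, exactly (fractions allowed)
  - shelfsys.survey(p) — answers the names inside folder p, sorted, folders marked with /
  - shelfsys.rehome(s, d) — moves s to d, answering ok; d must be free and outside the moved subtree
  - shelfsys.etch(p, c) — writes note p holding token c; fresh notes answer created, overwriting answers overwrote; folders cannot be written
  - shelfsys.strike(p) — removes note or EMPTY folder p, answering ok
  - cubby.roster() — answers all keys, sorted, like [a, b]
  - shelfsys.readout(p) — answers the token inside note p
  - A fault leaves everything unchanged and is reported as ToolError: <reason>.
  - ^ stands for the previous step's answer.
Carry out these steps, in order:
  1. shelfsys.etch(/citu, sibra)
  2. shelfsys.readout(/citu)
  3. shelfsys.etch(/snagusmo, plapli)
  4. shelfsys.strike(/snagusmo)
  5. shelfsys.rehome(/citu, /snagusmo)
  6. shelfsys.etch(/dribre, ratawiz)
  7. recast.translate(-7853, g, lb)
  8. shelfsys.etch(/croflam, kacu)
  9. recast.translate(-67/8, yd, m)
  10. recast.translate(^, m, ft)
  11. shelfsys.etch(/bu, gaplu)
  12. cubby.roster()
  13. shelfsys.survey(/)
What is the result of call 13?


·→ etch(p='/citu', c='sibra')
·← overwrote
·→ readout(p='/citu')
·← sibra
·→ etch(p='/snagusmo', c='plapli')
·← created
·→ strike(p='/snagusmo')
·← ok
·→ rehome(s='/citu', d='/snagusmo')
·← ok
·→ etch(p='/dribre', c='ratawiz')
·← created
·→ translate(v='-7853', u_from='g', u_to='lb')
·← -785300000/45359237
·→ etch(p='/croflam', c='kacu')
·← created
·→ translate(v='-67/8', u_from='yd', u_to='m')
·← -76581/10000
·→ translate(v='^', u_from='m', u_to='ft')
·← -201/8
·→ etch(p='/bu', c='gaplu')
·← created
·→ roster()
·← [fluk_im]
·→ survey(p='/')
·← [bu, cigra/, croflam, dribre, snagusmo]

Answer: [bu, cigra/, croflam, dribre, snagusmo]


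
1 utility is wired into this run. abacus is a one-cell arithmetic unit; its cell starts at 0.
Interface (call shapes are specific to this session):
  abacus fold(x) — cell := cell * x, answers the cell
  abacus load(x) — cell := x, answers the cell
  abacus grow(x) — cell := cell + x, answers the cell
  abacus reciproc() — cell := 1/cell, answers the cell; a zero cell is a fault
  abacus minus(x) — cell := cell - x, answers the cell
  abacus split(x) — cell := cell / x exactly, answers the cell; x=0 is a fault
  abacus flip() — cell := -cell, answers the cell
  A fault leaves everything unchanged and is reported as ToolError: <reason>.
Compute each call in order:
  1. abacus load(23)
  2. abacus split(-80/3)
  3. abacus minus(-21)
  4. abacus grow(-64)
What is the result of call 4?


Answer: -3509/80

Derivation:
Then abacus load passing 23, giving 23.
Using abacus split passing -80/3, → -69/80.
Invoking abacus minus passing -21, giving 1611/80.
Invoking abacus grow passing -64, and see -3509/80.


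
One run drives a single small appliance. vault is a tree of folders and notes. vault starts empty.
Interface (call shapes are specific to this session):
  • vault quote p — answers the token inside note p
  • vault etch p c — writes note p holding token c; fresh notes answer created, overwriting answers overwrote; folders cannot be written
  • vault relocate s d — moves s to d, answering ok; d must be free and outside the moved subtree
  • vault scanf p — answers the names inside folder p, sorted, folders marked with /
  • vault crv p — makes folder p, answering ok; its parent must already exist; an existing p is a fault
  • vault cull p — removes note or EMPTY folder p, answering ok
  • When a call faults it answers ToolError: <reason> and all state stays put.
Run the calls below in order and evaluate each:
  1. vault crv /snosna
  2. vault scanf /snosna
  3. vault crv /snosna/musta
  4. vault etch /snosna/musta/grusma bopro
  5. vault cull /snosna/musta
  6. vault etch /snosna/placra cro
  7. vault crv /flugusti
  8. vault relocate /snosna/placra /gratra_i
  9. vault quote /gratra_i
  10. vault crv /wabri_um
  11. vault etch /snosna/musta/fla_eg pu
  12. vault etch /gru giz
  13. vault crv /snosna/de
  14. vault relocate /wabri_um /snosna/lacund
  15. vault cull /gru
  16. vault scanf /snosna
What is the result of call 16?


;; 1. vault crv(/snosna) == ok
;; 2. vault scanf(/snosna) == []
;; 3. vault crv(/snosna/musta) == ok
;; 4. vault etch(/snosna/musta/grusma, bopro) == created
;; 5. vault cull(/snosna/musta) == ToolError: not empty
;; 6. vault etch(/snosna/placra, cro) == created
;; 7. vault crv(/flugusti) == ok
;; 8. vault relocate(/snosna/placra, /gratra_i) == ok
;; 9. vault quote(/gratra_i) == cro
;; 10. vault crv(/wabri_um) == ok
;; 11. vault etch(/snosna/musta/fla_eg, pu) == created
;; 12. vault etch(/gru, giz) == created
;; 13. vault crv(/snosna/de) == ok
;; 14. vault relocate(/wabri_um, /snosna/lacund) == ok
;; 15. vault cull(/gru) == ok
;; 16. vault scanf(/snosna) == [de/, lacund/, musta/]

Answer: [de/, lacund/, musta/]


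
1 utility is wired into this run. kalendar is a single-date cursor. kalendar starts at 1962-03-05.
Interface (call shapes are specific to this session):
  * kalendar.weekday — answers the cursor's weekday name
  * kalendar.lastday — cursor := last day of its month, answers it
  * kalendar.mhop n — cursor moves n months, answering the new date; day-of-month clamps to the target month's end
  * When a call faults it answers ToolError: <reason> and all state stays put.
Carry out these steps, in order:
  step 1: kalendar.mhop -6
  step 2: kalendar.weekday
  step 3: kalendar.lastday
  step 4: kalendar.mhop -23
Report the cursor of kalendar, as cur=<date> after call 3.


CALL kalendar.mhop[-6]
RET  1961-09-05
CALL kalendar.weekday[]
RET  Tuesday
CALL kalendar.lastday[]
RET  1961-09-30
CALL kalendar.mhop[-23]
RET  1959-10-30

Answer: cur=1961-09-30


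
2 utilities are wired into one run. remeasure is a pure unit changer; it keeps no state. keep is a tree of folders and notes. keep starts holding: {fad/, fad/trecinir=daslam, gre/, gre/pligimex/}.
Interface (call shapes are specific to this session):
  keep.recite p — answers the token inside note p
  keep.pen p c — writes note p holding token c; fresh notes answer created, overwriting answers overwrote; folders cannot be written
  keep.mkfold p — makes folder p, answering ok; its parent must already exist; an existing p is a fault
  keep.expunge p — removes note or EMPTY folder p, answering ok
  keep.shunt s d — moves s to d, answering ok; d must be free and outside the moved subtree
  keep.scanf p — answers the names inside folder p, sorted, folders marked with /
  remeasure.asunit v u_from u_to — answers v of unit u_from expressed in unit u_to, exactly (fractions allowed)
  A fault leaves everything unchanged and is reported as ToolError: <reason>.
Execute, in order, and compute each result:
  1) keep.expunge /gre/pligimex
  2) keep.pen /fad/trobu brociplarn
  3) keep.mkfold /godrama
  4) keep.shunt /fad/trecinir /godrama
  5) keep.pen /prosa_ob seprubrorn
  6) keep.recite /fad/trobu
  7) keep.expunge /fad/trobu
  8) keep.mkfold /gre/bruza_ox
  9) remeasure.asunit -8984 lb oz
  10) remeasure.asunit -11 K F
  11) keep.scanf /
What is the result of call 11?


# 1. keep.expunge(p→/gre/pligimex) : ok
# 2. keep.pen(p→/fad/trobu, c→brociplarn) : created
# 3. keep.mkfold(p→/godrama) : ok
# 4. keep.shunt(s→/fad/trecinir, d→/godrama) : ToolError: exists
# 5. keep.pen(p→/prosa_ob, c→seprubrorn) : created
# 6. keep.recite(p→/fad/trobu) : brociplarn
# 7. keep.expunge(p→/fad/trobu) : ok
# 8. keep.mkfold(p→/gre/bruza_ox) : ok
# 9. remeasure.asunit(v→-8984, u_from→lb, u_to→oz) : -143744
# 10. remeasure.asunit(v→-11, u_from→K, u_to→F) : -47947/100
# 11. keep.scanf(p→/) : [fad/, godrama/, gre/, prosa_ob]

Answer: [fad/, godrama/, gre/, prosa_ob]


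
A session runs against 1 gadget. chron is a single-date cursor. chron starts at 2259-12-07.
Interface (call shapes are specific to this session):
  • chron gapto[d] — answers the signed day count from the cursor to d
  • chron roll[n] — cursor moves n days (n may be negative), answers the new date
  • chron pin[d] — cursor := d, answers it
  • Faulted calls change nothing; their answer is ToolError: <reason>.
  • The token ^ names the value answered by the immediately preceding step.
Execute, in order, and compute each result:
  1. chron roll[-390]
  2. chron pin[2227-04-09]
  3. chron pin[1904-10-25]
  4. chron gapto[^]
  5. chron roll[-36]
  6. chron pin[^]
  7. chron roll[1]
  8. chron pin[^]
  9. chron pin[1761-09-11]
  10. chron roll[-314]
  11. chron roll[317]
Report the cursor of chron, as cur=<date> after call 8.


Answer: cur=1904-09-20

Derivation:
-> chron roll(n=-390)
<- 2258-11-12
-> chron pin(d=2227-04-09)
<- 2227-04-09
-> chron pin(d=1904-10-25)
<- 1904-10-25
-> chron gapto(d=^)
<- 0
-> chron roll(n=-36)
<- 1904-09-19
-> chron pin(d=^)
<- 1904-09-19
-> chron roll(n=1)
<- 1904-09-20
-> chron pin(d=^)
<- 1904-09-20
-> chron pin(d=1761-09-11)
<- 1761-09-11
-> chron roll(n=-314)
<- 1760-11-01
-> chron roll(n=317)
<- 1761-09-14


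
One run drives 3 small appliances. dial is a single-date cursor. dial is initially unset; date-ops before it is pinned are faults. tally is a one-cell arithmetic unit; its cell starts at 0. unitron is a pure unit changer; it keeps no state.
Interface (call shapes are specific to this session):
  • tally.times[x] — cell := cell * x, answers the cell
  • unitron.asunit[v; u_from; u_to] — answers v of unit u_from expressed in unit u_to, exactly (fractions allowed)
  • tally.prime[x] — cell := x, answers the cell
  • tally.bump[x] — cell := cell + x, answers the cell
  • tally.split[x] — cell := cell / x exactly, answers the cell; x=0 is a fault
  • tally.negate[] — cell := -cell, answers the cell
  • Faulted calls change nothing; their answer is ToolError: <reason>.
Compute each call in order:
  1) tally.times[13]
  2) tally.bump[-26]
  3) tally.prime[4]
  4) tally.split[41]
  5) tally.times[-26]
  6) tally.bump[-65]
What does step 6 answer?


Answer: -2769/41

Derivation:
Step: tally.times[x: 13]
Result: 0
Step: tally.bump[x: -26]
Result: -26
Step: tally.prime[x: 4]
Result: 4
Step: tally.split[x: 41]
Result: 4/41
Step: tally.times[x: -26]
Result: -104/41
Step: tally.bump[x: -65]
Result: -2769/41


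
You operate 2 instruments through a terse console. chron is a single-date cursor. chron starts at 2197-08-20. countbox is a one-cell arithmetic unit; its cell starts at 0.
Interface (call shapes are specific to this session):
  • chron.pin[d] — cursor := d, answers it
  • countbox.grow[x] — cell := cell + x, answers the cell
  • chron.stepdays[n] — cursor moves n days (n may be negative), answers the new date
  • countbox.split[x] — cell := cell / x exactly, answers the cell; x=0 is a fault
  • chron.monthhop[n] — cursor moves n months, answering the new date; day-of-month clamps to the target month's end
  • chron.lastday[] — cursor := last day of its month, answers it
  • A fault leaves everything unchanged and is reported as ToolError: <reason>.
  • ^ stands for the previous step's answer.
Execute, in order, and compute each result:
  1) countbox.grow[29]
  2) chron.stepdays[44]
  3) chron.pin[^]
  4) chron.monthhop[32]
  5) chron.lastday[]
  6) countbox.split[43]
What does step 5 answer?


Next I call countbox.grow with x='29', giving 29.
I call chron.stepdays with n='44', — result: 2197-10-03.
I use chron.pin with d='^', and observe 2197-10-03.
I run chron.monthhop with n='32', yielding 2200-06-03.
Now I run chron.lastday(), → 2200-06-30.
I try countbox.split with x='43', and observe 29/43.

Answer: 2200-06-30


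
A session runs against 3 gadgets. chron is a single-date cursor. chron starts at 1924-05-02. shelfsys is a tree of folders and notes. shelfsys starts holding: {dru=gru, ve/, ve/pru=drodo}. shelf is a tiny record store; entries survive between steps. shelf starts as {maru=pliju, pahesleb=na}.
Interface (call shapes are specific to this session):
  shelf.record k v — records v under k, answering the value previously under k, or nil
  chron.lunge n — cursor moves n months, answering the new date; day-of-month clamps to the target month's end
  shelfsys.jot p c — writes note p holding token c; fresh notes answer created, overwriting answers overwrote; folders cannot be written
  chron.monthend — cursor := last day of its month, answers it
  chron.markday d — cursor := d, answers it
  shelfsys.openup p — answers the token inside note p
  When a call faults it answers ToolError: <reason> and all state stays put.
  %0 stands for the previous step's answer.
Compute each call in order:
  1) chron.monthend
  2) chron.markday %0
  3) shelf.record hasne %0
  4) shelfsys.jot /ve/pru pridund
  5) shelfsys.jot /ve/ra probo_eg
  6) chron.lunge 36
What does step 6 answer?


# 1. chron.monthend() => 1924-05-31
# 2. chron.markday(d→%0) => 1924-05-31
# 3. shelf.record(k→hasne, v→%0) => nil
# 4. shelfsys.jot(p→/ve/pru, c→pridund) => overwrote
# 5. shelfsys.jot(p→/ve/ra, c→probo_eg) => created
# 6. chron.lunge(n→36) => 1927-05-31

Answer: 1927-05-31


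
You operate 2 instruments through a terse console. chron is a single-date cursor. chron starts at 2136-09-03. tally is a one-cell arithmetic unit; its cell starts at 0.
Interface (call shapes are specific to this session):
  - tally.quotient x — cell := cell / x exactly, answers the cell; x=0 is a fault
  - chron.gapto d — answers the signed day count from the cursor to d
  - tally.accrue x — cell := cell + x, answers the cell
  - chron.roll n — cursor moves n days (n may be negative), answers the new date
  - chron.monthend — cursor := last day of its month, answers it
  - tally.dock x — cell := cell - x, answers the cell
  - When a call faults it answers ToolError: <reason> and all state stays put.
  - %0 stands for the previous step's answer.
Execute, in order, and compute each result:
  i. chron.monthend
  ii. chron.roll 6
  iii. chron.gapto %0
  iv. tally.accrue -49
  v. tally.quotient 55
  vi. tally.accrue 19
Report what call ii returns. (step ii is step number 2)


Answer: 2136-10-06

Derivation:
// chron.monthend() -> 2136-09-30
// chron.roll(n=6) -> 2136-10-06
// chron.gapto(d=%0) -> 0
// tally.accrue(x=-49) -> -49
// tally.quotient(x=55) -> -49/55
// tally.accrue(x=19) -> 996/55


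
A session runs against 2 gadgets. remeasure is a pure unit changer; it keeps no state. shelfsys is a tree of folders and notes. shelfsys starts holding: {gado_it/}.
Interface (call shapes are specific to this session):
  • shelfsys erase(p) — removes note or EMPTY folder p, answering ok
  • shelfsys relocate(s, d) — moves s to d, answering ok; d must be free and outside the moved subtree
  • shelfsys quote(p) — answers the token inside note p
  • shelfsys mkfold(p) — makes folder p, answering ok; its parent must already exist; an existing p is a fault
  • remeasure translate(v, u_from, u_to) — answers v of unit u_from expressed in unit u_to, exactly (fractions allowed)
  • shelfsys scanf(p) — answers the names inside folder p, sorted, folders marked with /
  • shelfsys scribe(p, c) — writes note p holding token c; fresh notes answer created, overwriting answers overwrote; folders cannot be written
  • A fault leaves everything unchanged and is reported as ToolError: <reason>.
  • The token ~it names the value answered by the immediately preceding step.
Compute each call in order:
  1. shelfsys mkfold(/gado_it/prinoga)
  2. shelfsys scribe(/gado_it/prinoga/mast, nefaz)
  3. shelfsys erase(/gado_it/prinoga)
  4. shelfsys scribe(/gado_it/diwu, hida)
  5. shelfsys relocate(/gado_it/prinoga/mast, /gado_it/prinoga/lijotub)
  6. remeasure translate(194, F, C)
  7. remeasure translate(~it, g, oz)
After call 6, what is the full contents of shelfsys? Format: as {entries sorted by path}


Answer: {gado_it/, gado_it/diwu=hida, gado_it/prinoga/, gado_it/prinoga/lijotub=nefaz}

Derivation:
Do: shelfsys mkfold[p: /gado_it/prinoga]
See: ok
Do: shelfsys scribe[p: /gado_it/prinoga/mast; c: nefaz]
See: created
Do: shelfsys erase[p: /gado_it/prinoga]
See: ToolError: not empty
Do: shelfsys scribe[p: /gado_it/diwu; c: hida]
See: created
Do: shelfsys relocate[s: /gado_it/prinoga/mast; d: /gado_it/prinoga/lijotub]
See: ok
Do: remeasure translate[v: 194; u_from: F; u_to: C]
See: 90
Do: remeasure translate[v: ~it; u_from: g; u_to: oz]
See: 144000000/45359237


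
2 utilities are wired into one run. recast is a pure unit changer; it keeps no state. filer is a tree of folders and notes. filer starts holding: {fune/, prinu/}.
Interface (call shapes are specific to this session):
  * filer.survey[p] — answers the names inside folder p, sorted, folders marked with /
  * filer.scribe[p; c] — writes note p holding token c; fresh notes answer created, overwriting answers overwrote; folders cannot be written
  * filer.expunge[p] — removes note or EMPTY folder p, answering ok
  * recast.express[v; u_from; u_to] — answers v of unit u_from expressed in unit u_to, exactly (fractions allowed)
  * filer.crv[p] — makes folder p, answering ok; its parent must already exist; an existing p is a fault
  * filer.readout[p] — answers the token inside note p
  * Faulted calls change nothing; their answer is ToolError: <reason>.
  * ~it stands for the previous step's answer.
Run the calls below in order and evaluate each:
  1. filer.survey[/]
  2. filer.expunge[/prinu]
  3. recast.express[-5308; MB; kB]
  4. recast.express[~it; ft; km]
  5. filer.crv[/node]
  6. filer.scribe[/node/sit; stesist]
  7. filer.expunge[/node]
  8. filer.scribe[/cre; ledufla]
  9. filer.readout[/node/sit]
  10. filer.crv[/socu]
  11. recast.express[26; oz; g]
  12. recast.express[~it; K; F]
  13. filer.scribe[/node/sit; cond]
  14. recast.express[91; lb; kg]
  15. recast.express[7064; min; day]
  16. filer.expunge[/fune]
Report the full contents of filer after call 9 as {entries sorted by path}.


·→ survey(p→/)
·← [fune/, prinu/]
·→ expunge(p→/prinu)
·← ok
·→ express(v→-5308, u_from→MB, u_to→kB)
·← -5308000
·→ express(v→~it, u_from→ft, u_to→km)
·← -1011174/625
·→ crv(p→/node)
·← ok
·→ scribe(p→/node/sit, c→stesist)
·← created
·→ expunge(p→/node)
·← ToolError: not empty
·→ scribe(p→/cre, c→ledufla)
·← created
·→ readout(p→/node/sit)
·← stesist
·→ crv(p→/socu)
·← ok
·→ express(v→26, u_from→oz, u_to→g)
·← 589670081/800000
·→ express(v→~it, u_from→K, u_to→F)
·← 3468350729/4000000
·→ scribe(p→/node/sit, c→cond)
·← overwrote
·→ express(v→91, u_from→lb, u_to→kg)
·← 4127690567/100000000
·→ express(v→7064, u_from→min, u_to→day)
·← 883/180
·→ expunge(p→/fune)
·← ok

Answer: {cre=ledufla, fune/, node/, node/sit=stesist}


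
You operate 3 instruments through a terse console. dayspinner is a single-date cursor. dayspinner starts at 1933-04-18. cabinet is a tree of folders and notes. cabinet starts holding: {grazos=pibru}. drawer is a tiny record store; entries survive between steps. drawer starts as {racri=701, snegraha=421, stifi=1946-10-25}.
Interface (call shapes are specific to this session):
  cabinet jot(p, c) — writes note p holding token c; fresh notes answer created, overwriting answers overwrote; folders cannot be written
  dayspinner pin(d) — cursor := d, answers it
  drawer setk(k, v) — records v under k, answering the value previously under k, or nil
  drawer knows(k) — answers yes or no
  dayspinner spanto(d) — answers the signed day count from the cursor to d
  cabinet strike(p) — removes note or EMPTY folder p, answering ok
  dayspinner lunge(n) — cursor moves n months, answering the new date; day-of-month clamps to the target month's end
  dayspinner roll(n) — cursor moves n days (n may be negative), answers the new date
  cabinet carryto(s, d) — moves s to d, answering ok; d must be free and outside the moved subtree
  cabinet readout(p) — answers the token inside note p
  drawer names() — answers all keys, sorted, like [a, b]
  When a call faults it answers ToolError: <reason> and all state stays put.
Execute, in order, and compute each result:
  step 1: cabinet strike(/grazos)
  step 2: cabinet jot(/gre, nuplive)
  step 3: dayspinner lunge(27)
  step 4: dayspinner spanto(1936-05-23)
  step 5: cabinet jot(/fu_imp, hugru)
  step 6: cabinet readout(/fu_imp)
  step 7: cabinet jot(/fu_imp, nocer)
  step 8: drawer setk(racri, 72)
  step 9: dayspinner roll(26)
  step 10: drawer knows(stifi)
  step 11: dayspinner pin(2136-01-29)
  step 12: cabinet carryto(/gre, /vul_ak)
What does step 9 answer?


Answer: 1935-08-13

Derivation:
Step: cabinet strike[p=/grazos]
Result: ok
Step: cabinet jot[p=/gre; c=nuplive]
Result: created
Step: dayspinner lunge[n=27]
Result: 1935-07-18
Step: dayspinner spanto[d=1936-05-23]
Result: 310
Step: cabinet jot[p=/fu_imp; c=hugru]
Result: created
Step: cabinet readout[p=/fu_imp]
Result: hugru
Step: cabinet jot[p=/fu_imp; c=nocer]
Result: overwrote
Step: drawer setk[k=racri; v=72]
Result: 701
Step: dayspinner roll[n=26]
Result: 1935-08-13
Step: drawer knows[k=stifi]
Result: yes
Step: dayspinner pin[d=2136-01-29]
Result: 2136-01-29
Step: cabinet carryto[s=/gre; d=/vul_ak]
Result: ok


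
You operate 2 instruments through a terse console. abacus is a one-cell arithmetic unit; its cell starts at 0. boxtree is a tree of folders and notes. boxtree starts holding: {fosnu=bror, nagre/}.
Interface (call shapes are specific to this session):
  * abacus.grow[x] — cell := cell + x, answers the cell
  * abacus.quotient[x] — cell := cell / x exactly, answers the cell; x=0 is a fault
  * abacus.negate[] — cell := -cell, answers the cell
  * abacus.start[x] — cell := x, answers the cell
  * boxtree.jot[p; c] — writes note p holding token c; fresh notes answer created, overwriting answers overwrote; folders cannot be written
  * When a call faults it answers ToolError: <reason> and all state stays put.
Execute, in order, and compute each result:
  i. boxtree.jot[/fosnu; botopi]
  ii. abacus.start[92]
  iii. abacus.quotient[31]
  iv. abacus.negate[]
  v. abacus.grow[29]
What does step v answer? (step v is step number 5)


Answer: 807/31

Derivation:
Next I call jot on p→/fosnu, c→botopi, yielding overwrote.
I call start on x→92, and get 92.
I invoke quotient on x→31, which returns 92/31.
Using negate, and observe -92/31.
Then grow on x→29, and observe 807/31.


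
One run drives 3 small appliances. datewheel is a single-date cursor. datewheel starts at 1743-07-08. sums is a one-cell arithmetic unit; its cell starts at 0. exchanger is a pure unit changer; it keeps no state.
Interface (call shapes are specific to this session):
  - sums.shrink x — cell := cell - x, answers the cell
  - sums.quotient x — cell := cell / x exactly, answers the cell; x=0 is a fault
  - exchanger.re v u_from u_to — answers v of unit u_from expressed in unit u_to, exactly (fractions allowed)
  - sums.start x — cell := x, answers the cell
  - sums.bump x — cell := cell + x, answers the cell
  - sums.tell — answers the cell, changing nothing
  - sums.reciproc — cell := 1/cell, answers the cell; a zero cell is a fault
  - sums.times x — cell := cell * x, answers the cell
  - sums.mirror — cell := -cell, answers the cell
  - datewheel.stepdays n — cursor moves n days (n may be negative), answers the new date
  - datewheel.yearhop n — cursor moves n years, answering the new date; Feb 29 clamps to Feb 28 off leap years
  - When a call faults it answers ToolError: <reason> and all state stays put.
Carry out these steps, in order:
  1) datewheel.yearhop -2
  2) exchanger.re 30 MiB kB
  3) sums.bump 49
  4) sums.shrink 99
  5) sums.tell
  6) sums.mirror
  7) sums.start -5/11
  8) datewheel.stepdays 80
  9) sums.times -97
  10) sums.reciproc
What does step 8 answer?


Answer: 1741-09-26

Derivation:
→ yearhop(n→-2)
← 1741-07-08
→ re(v→30, u_from→MiB, u_to→kB)
← 786432/25
→ bump(x→49)
← 49
→ shrink(x→99)
← -50
→ tell()
← -50
→ mirror()
← 50
→ start(x→-5/11)
← -5/11
→ stepdays(n→80)
← 1741-09-26
→ times(x→-97)
← 485/11
→ reciproc()
← 11/485


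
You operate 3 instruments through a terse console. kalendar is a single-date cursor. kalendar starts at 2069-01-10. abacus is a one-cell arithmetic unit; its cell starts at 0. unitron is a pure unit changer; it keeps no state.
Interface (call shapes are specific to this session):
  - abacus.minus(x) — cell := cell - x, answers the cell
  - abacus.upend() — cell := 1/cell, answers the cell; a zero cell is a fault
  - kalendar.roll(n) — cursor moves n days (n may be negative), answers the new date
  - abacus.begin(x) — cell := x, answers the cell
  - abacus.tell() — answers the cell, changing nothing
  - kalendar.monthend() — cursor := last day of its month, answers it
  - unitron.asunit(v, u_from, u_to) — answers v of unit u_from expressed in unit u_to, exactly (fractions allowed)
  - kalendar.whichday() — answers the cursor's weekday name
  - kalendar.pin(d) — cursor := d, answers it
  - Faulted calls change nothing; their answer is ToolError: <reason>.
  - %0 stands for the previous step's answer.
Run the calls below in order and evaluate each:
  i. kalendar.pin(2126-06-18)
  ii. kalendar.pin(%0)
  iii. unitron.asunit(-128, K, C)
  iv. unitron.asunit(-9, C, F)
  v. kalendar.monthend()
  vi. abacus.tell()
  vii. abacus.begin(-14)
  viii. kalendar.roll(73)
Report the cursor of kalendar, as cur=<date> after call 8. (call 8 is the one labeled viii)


Answer: cur=2126-09-11

Derivation:
→ kalendar.pin(d=2126-06-18)
← 2126-06-18
→ kalendar.pin(d=%0)
← 2126-06-18
→ unitron.asunit(v=-128, u_from=K, u_to=C)
← -8023/20
→ unitron.asunit(v=-9, u_from=C, u_to=F)
← 79/5
→ kalendar.monthend()
← 2126-06-30
→ abacus.tell()
← 0
→ abacus.begin(x=-14)
← -14
→ kalendar.roll(n=73)
← 2126-09-11


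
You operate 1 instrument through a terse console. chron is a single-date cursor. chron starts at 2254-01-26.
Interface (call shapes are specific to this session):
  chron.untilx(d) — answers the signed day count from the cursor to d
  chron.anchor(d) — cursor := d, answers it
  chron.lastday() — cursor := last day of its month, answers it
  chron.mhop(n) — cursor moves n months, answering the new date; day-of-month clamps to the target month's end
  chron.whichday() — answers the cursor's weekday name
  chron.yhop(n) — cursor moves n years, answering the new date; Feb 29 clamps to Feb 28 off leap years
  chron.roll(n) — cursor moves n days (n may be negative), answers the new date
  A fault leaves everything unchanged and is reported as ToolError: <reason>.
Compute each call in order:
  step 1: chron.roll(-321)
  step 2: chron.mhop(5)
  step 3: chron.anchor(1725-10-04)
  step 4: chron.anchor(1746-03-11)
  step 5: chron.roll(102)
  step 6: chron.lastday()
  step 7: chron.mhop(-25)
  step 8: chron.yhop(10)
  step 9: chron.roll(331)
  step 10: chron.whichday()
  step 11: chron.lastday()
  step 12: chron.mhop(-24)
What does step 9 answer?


I call chron.roll with n→-321, and see 2253-03-11.
I invoke chron.mhop with n→5, which returns 2253-08-11.
I call chron.anchor with d→1725-10-04, — result: 1725-10-04.
Calling chron.anchor with d→1746-03-11, and observe 1746-03-11.
I use chron.roll with n→102, which returns 1746-06-21.
Now I run chron.lastday(), yielding 1746-06-30.
Invoking chron.mhop with n→-25: 1744-05-30.
Invoking chron.yhop with n→10, giving 1754-05-30.
Calling chron.roll with n→331, and see 1755-04-26.
Then chron.whichday: Saturday.
Invoking chron.lastday, and see 1755-04-30.
Calling chron.mhop with n→-24, which returns 1753-04-30.

Answer: 1755-04-26


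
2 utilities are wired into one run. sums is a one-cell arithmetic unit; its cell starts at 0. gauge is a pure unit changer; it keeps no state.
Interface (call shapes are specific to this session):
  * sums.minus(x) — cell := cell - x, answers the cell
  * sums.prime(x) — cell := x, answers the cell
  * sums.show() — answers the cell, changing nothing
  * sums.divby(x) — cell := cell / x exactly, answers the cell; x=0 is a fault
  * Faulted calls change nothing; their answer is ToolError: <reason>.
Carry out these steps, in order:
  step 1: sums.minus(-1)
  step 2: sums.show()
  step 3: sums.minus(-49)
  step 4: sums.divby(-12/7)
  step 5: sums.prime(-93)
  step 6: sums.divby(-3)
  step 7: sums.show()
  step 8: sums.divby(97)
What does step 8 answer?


Answer: 31/97

Derivation:
~$ minus x→-1
[out] 1
~$ show
[out] 1
~$ minus x→-49
[out] 50
~$ divby x→-12/7
[out] -175/6
~$ prime x→-93
[out] -93
~$ divby x→-3
[out] 31
~$ show
[out] 31
~$ divby x→97
[out] 31/97


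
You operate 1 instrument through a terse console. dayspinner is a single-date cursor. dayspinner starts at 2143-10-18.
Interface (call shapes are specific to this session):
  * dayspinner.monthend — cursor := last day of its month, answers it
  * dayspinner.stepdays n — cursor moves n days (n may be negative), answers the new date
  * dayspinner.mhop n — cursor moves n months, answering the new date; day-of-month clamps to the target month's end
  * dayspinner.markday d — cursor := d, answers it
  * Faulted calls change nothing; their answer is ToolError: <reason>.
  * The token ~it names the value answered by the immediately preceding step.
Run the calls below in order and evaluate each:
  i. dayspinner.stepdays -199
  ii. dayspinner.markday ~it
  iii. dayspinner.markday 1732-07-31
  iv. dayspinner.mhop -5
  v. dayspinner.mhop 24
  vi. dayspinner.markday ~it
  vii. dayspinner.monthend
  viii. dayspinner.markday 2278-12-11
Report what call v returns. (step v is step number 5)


% dayspinner.stepdays -199
[out] 2143-04-02
% dayspinner.markday ~it
[out] 2143-04-02
% dayspinner.markday 1732-07-31
[out] 1732-07-31
% dayspinner.mhop -5
[out] 1732-02-29
% dayspinner.mhop 24
[out] 1734-02-28
% dayspinner.markday ~it
[out] 1734-02-28
% dayspinner.monthend
[out] 1734-02-28
% dayspinner.markday 2278-12-11
[out] 2278-12-11

Answer: 1734-02-28


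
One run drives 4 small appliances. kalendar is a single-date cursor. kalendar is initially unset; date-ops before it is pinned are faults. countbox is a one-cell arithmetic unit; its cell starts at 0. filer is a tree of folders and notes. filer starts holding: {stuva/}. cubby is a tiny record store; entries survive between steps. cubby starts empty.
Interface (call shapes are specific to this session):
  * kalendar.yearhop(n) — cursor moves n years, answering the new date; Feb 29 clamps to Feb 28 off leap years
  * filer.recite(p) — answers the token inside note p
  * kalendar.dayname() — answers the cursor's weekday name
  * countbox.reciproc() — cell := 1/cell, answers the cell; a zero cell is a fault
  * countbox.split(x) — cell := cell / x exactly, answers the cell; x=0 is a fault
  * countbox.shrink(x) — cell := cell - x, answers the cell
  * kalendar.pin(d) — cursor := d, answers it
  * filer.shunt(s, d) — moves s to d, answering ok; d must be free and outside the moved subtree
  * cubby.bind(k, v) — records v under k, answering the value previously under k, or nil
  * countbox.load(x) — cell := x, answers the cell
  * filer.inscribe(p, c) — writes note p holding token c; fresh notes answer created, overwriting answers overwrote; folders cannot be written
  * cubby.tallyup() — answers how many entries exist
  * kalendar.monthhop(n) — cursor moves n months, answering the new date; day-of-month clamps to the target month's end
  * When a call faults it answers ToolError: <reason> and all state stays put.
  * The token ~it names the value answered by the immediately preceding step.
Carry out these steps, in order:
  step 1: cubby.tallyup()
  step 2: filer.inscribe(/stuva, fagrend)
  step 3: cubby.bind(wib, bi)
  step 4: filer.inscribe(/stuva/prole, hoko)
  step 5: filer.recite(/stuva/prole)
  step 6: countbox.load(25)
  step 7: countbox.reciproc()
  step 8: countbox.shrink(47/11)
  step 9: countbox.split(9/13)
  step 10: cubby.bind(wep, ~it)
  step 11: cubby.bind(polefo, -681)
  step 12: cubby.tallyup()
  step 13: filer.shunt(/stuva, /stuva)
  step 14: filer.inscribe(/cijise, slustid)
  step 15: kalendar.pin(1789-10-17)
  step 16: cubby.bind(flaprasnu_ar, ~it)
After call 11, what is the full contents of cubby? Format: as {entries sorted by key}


-- 1. tallyup() == 0
-- 2. inscribe(/stuva, fagrend) == ToolError: is a directory
-- 3. bind(wib, bi) == nil
-- 4. inscribe(/stuva/prole, hoko) == created
-- 5. recite(/stuva/prole) == hoko
-- 6. load(25) == 25
-- 7. reciproc() == 1/25
-- 8. shrink(47/11) == -1164/275
-- 9. split(9/13) == -5044/825
-- 10. bind(wep, ~it) == nil
-- 11. bind(polefo, -681) == nil
-- 12. tallyup() == 3
-- 13. shunt(/stuva, /stuva) == ToolError: exists
-- 14. inscribe(/cijise, slustid) == created
-- 15. pin(1789-10-17) == 1789-10-17
-- 16. bind(flaprasnu_ar, ~it) == nil

Answer: {polefo=-681, wep=-5044/825, wib=bi}
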